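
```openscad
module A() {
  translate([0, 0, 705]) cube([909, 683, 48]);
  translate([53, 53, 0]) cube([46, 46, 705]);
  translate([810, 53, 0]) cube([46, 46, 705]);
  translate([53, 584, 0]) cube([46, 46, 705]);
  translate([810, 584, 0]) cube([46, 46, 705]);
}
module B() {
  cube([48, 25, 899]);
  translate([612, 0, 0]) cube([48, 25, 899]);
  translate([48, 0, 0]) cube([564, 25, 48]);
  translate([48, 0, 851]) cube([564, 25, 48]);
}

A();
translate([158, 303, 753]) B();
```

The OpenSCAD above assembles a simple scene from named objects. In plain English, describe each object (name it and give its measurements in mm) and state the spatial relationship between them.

A is a rectangular dining table. The top is 909×683×48 mm with its upper surface at z = 753 mm. It stands on four 46×46 mm square legs, each inset 53 mm from the nearest pair of top edges, running from the floor to the underside of the top.

B is a rectangular picture frame lying in the x–z plane (depth along y). The opening is 564 mm wide (x) by 803 mm tall (z), surrounded by a border 48 mm wide on all four sides. The frame is 25 mm deep and is made of two full-height vertical stiles with two horizontal rails fitted between them.

The picture frame is on top of the table.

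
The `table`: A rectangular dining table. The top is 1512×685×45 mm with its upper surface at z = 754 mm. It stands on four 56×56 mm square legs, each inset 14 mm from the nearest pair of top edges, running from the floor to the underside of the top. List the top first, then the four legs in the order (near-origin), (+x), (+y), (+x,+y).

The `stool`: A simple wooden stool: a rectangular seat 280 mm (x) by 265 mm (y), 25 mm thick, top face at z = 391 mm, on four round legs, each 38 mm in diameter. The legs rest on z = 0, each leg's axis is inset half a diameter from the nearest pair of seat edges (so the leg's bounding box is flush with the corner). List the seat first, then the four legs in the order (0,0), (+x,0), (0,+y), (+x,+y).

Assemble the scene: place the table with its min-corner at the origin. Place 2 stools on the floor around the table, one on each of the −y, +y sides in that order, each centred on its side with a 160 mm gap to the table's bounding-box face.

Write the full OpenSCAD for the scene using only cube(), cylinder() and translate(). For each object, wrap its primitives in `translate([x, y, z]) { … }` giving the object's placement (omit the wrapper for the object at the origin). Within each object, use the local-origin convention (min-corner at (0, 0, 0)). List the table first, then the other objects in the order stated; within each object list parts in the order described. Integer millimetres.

translate([0, 0, 709]) cube([1512, 685, 45]);
translate([14, 14, 0]) cube([56, 56, 709]);
translate([1442, 14, 0]) cube([56, 56, 709]);
translate([14, 615, 0]) cube([56, 56, 709]);
translate([1442, 615, 0]) cube([56, 56, 709]);
translate([616, -425, 0]) {
  translate([0, 0, 366]) cube([280, 265, 25]);
  translate([19, 19, 0]) cylinder(h = 366, r = 19);
  translate([261, 19, 0]) cylinder(h = 366, r = 19);
  translate([19, 246, 0]) cylinder(h = 366, r = 19);
  translate([261, 246, 0]) cylinder(h = 366, r = 19);
}
translate([616, 845, 0]) {
  translate([0, 0, 366]) cube([280, 265, 25]);
  translate([19, 19, 0]) cylinder(h = 366, r = 19);
  translate([261, 19, 0]) cylinder(h = 366, r = 19);
  translate([19, 246, 0]) cylinder(h = 366, r = 19);
  translate([261, 246, 0]) cylinder(h = 366, r = 19);
}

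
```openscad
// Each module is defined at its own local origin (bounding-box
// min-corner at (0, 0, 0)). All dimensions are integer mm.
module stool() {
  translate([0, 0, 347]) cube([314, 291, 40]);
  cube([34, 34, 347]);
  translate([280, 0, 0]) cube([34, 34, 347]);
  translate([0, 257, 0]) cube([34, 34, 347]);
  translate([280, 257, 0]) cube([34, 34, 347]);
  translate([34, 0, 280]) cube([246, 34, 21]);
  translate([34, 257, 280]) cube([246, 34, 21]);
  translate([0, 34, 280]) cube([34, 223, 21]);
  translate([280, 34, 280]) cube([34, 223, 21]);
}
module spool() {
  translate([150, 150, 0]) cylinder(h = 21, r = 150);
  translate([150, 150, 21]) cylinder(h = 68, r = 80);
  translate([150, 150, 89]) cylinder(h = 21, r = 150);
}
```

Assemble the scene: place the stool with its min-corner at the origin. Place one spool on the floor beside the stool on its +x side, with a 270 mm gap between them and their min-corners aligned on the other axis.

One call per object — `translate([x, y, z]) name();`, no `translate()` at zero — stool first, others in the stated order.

stool();
translate([584, 0, 0]) spool();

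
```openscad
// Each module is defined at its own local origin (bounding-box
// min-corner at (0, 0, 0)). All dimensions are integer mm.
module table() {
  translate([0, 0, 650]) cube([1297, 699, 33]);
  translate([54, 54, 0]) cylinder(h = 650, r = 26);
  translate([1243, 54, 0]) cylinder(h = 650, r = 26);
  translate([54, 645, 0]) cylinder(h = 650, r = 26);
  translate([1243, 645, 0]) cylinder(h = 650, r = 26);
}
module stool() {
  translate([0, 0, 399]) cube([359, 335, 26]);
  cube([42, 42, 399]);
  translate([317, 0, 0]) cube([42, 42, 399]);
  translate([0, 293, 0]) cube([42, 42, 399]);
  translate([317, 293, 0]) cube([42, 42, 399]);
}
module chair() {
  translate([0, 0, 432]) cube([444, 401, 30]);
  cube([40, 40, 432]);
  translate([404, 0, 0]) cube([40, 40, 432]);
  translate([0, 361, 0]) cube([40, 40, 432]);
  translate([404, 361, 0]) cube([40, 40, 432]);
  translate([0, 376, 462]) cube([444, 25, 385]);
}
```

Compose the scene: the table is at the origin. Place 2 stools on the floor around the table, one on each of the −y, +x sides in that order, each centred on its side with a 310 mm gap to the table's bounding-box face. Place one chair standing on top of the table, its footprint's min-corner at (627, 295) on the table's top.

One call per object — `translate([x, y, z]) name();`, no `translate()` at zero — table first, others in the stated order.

table();
translate([469, -645, 0]) stool();
translate([1607, 182, 0]) stool();
translate([627, 295, 683]) chair();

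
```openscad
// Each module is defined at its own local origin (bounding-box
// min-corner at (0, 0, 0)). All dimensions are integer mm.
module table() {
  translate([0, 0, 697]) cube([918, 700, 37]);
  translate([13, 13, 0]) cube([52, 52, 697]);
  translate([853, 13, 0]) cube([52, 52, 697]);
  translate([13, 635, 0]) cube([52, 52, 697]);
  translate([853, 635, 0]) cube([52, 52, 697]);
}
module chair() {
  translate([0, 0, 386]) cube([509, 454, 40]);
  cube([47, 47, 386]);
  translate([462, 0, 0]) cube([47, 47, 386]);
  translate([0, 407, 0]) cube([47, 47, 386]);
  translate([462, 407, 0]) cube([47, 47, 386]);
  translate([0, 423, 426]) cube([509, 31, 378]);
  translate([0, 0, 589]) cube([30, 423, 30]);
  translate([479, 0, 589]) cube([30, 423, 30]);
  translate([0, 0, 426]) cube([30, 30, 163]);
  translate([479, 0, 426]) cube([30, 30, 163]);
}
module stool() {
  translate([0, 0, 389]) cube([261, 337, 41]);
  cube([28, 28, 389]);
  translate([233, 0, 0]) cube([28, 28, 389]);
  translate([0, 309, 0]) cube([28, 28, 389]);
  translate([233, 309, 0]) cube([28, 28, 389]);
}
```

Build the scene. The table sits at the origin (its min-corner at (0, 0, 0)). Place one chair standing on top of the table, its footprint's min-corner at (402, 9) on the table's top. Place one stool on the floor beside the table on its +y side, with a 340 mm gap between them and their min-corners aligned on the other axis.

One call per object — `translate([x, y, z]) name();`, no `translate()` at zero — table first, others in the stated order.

table();
translate([402, 9, 734]) chair();
translate([0, 1040, 0]) stool();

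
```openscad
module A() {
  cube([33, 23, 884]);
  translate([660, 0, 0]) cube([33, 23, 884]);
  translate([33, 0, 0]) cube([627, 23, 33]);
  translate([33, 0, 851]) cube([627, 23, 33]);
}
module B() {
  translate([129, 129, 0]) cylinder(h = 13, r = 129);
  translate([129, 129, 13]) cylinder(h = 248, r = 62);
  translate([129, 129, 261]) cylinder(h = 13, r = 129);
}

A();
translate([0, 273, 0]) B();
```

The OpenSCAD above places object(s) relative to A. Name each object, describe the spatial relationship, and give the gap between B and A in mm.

A is a picture frame. B is a spool. The spool is on the floor beside the picture frame on its +y side. The gap between the spool and the picture frame is 250 mm.

The spool's nearest face is 250 mm from the picture frame's +y face.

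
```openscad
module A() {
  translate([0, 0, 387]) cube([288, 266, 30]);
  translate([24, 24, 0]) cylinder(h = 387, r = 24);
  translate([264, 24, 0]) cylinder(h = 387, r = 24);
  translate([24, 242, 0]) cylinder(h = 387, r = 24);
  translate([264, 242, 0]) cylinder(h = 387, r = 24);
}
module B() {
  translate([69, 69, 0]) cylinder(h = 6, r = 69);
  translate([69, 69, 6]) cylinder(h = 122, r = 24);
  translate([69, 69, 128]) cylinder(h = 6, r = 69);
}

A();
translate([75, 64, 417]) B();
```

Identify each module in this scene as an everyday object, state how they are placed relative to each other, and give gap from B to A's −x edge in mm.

A is a stool. B is a spool. The spool is on top of the stool, centred. The gap from the spool to the stool's −x edge is 75 mm.

The spool's min-x is at 75; the stool's min-x is 0; gap = 75 mm.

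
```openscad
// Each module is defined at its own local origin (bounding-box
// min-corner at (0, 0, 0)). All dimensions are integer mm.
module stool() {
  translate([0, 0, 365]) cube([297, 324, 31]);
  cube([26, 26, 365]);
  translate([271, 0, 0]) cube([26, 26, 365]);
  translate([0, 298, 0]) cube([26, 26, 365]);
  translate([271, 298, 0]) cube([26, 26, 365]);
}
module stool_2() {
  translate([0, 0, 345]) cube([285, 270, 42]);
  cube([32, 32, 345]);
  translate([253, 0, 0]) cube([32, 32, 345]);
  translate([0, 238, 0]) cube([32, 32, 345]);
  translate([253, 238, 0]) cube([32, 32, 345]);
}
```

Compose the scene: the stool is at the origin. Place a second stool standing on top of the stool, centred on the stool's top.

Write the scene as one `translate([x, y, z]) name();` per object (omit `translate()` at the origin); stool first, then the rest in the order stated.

stool();
translate([6, 27, 396]) stool_2();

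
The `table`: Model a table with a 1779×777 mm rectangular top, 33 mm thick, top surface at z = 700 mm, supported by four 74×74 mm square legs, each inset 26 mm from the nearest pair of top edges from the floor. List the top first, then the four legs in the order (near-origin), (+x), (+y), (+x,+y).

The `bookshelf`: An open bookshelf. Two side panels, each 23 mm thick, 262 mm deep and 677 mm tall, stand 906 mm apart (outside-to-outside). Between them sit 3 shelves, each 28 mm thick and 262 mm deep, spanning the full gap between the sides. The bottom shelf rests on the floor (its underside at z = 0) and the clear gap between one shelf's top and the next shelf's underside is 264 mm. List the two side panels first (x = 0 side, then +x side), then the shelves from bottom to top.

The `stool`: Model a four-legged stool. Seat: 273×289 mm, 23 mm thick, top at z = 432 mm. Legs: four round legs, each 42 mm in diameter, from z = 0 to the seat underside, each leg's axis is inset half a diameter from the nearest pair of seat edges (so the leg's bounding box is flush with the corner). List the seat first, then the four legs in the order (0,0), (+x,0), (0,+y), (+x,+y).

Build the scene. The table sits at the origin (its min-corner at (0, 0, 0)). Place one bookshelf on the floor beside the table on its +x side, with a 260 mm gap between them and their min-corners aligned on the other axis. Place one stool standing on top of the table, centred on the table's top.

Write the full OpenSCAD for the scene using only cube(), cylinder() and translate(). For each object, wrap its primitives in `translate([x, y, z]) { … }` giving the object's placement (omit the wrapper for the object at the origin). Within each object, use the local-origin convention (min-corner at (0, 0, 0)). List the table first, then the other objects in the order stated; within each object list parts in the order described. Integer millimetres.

translate([0, 0, 667]) cube([1779, 777, 33]);
translate([26, 26, 0]) cube([74, 74, 667]);
translate([1679, 26, 0]) cube([74, 74, 667]);
translate([26, 677, 0]) cube([74, 74, 667]);
translate([1679, 677, 0]) cube([74, 74, 667]);
translate([2039, 0, 0]) {
  cube([23, 262, 677]);
  translate([883, 0, 0]) cube([23, 262, 677]);
  translate([23, 0, 0]) cube([860, 262, 28]);
  translate([23, 0, 292]) cube([860, 262, 28]);
  translate([23, 0, 584]) cube([860, 262, 28]);
}
translate([753, 244, 700]) {
  translate([0, 0, 409]) cube([273, 289, 23]);
  translate([21, 21, 0]) cylinder(h = 409, r = 21);
  translate([252, 21, 0]) cylinder(h = 409, r = 21);
  translate([21, 268, 0]) cylinder(h = 409, r = 21);
  translate([252, 268, 0]) cylinder(h = 409, r = 21);
}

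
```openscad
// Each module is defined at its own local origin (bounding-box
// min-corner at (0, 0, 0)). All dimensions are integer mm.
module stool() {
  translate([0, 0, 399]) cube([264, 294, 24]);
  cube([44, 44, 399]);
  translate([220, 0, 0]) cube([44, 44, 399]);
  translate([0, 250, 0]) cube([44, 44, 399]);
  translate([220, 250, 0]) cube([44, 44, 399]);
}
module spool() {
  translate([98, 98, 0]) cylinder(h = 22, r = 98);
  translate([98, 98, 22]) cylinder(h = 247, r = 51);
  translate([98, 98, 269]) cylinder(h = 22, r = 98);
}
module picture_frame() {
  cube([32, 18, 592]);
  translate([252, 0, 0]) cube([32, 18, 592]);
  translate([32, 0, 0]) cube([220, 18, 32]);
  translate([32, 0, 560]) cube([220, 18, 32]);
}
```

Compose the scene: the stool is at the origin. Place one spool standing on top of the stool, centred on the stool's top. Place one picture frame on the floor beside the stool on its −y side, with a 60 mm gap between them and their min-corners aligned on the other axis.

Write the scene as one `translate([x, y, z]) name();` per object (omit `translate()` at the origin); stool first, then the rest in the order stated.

stool();
translate([34, 49, 423]) spool();
translate([0, -78, 0]) picture_frame();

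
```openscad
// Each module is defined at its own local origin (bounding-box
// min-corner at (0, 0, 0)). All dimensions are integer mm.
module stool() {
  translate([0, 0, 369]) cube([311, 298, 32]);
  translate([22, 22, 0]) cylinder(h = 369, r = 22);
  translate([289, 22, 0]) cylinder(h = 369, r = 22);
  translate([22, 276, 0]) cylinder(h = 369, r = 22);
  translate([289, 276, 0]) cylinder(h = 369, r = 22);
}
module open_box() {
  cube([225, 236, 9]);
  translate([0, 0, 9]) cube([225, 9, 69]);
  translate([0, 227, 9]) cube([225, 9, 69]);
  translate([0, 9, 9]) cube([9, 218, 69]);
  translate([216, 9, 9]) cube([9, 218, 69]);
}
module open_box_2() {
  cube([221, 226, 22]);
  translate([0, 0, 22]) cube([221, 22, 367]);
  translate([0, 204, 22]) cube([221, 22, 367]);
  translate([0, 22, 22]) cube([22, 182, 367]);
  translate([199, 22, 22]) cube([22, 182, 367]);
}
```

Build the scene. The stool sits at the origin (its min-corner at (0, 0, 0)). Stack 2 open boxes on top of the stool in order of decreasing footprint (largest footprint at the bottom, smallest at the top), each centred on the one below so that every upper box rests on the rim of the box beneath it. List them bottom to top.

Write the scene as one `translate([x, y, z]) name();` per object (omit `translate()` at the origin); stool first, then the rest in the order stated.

stool();
translate([43, 31, 401]) open_box();
translate([45, 36, 479]) open_box_2();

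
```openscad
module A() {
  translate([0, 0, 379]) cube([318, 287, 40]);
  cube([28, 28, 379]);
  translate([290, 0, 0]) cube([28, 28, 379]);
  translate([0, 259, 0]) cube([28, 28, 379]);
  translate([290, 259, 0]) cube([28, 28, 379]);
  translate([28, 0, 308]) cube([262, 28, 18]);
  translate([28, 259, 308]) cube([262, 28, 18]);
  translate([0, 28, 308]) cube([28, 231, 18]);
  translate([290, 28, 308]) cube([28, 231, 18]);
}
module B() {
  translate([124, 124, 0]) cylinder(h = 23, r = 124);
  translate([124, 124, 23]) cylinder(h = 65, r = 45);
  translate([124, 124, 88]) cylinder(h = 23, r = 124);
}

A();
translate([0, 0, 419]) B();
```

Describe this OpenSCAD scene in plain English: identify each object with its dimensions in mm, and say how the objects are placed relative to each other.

A is a simple wooden stool: a rectangular seat 318 mm (x) by 287 mm (y), 40 mm thick, top face at z = 419 mm, on four square legs, each 28×28 mm in cross-section. The legs rest on z = 0, each flush with a corner of the seat. Four stretchers, 28 mm wide and 18 mm tall, connect adjacent legs with their undersides at z = 308 mm, each running between the inner faces of the legs it joins and aligned with the legs' outer faces on the other axis.

B is a spool: two coaxial disc flanges of radius 124 mm and thickness 23 mm, joined by a core cylinder of radius 45 mm and height 65 mm. The lower flange rests on z = 0 and the three cylinders share a vertical axis.

The spool is on top of the stool.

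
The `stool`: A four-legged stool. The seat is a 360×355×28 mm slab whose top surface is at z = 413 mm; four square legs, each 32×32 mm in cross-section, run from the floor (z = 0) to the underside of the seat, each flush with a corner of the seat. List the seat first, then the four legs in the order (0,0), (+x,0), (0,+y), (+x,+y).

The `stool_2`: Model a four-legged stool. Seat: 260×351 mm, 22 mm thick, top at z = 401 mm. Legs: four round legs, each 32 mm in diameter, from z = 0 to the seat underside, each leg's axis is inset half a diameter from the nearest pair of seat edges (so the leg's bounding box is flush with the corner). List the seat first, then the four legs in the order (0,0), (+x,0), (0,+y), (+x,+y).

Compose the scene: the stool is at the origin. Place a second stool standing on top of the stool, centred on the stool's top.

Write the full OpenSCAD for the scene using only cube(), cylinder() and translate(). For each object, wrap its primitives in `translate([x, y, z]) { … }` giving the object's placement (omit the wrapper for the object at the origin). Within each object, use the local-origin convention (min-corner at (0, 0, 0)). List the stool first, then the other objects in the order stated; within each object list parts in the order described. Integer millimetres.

translate([0, 0, 385]) cube([360, 355, 28]);
cube([32, 32, 385]);
translate([328, 0, 0]) cube([32, 32, 385]);
translate([0, 323, 0]) cube([32, 32, 385]);
translate([328, 323, 0]) cube([32, 32, 385]);
translate([50, 2, 413]) {
  translate([0, 0, 379]) cube([260, 351, 22]);
  translate([16, 16, 0]) cylinder(h = 379, r = 16);
  translate([244, 16, 0]) cylinder(h = 379, r = 16);
  translate([16, 335, 0]) cylinder(h = 379, r = 16);
  translate([244, 335, 0]) cylinder(h = 379, r = 16);
}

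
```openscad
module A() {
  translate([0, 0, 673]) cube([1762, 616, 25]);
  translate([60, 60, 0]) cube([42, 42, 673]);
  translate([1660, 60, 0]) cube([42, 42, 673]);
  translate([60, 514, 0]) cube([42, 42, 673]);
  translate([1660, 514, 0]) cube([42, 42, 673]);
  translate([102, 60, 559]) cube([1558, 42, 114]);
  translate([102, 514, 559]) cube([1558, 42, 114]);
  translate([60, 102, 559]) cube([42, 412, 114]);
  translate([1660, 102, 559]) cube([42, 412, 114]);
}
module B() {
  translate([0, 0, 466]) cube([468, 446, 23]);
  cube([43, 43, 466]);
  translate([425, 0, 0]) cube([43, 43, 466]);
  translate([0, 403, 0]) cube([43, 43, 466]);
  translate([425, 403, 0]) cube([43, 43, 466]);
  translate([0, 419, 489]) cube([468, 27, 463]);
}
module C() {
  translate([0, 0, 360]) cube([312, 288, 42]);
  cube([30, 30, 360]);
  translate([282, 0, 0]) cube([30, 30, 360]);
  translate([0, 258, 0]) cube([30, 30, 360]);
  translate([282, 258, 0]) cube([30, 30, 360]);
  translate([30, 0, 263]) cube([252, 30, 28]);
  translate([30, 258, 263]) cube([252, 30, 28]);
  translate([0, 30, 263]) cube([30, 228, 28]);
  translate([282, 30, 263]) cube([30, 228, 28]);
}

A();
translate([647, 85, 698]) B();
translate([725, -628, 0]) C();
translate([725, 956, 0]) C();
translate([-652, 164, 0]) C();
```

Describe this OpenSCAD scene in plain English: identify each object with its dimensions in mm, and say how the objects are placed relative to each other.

A is a table with a 1762×616 mm rectangular top, 25 mm thick, top surface at z = 698 mm, supported by four 42×42 mm square legs, each inset 60 mm from the nearest pair of top edges, running from the floor. Four apron rails, 42 mm thick and 114 mm tall, run between adjacent legs with their top edges flush with the underside of the top and their outer faces flush with the legs' outer faces.

B is a chair. The seat is a 468×446×23 mm slab with its top at z = 489 mm, on four 43×43 mm corner legs (flush with the seat edges, standing on z = 0). A flat backrest 27 mm thick, 463 mm tall, spans the full seat width and rises from the seat top along its +y edge, rear face flush with the rear of the seat.

C is a four-legged stool. The seat is a 312×288×42 mm slab whose top surface is at z = 402 mm; four square legs, each 30×30 mm in cross-section, run from the floor (z = 0) to the underside of the seat, each flush with a corner of the seat. Four stretchers, 30 mm wide and 28 mm tall, connect adjacent legs with their undersides at z = 263 mm, each running between the inner faces of the legs it joins and aligned with the legs' outer faces on the other axis.

The chair is on top of the table, centred. Three stools sit around the table at the −y, +y, −x sides.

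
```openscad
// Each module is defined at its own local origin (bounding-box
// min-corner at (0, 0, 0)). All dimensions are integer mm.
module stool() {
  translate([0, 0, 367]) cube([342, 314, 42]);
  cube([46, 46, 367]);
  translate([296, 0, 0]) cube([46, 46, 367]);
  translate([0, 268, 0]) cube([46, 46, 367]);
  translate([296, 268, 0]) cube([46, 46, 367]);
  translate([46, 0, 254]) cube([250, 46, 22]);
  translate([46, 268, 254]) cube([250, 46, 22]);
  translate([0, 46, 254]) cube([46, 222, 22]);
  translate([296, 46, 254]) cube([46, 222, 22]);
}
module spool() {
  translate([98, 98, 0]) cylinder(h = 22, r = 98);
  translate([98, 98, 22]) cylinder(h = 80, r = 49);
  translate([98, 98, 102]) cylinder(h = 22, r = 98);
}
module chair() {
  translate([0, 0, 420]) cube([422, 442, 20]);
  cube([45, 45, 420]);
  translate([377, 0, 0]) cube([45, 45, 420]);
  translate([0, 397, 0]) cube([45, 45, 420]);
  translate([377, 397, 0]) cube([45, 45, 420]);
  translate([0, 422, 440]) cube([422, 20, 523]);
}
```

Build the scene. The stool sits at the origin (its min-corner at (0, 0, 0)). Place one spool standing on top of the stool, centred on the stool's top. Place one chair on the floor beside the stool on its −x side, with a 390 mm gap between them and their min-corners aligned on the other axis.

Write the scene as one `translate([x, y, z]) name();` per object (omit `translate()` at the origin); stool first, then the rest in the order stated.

stool();
translate([73, 59, 409]) spool();
translate([-812, 0, 0]) chair();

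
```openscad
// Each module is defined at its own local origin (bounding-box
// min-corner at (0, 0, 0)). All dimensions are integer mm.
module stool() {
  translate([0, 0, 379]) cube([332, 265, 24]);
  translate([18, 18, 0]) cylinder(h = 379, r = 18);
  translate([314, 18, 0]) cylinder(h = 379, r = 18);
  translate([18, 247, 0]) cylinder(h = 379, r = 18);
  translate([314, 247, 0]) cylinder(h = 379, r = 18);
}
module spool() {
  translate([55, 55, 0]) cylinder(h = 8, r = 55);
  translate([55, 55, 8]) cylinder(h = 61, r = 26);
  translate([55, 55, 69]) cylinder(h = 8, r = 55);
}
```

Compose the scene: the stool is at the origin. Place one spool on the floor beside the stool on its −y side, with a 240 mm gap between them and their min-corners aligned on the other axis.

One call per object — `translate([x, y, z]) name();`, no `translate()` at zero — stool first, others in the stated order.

stool();
translate([0, -350, 0]) spool();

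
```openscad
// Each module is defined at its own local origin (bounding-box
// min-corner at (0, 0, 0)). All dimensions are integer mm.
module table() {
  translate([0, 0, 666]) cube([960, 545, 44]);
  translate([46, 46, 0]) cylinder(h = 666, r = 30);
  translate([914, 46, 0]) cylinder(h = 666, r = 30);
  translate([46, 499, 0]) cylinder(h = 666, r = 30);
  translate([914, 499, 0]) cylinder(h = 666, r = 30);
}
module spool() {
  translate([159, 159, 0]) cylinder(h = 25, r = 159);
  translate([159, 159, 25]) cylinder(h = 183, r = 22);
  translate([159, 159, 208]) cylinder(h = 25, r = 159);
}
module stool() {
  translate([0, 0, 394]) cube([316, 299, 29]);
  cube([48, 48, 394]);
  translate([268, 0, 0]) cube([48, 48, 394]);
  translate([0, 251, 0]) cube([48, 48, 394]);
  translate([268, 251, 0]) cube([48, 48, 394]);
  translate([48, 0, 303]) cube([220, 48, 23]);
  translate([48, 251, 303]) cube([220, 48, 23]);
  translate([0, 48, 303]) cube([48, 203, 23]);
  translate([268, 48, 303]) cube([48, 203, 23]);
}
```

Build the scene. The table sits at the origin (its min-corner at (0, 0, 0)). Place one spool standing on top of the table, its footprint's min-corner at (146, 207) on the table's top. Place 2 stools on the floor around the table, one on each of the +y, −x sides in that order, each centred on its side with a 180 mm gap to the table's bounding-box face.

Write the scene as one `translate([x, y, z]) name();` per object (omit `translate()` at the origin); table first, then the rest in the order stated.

table();
translate([146, 207, 710]) spool();
translate([322, 725, 0]) stool();
translate([-496, 123, 0]) stool();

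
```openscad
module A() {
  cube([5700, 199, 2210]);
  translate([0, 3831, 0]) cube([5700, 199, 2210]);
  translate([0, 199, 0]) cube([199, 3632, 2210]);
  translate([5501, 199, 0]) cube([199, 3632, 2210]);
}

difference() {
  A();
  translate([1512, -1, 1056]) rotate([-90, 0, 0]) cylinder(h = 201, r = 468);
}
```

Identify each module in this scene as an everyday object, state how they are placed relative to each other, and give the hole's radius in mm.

The subtracted cylinder has r = 468 mm.

A is a house frame. The house frame has a circular hole through its front wall. The hole's radius is 468 mm.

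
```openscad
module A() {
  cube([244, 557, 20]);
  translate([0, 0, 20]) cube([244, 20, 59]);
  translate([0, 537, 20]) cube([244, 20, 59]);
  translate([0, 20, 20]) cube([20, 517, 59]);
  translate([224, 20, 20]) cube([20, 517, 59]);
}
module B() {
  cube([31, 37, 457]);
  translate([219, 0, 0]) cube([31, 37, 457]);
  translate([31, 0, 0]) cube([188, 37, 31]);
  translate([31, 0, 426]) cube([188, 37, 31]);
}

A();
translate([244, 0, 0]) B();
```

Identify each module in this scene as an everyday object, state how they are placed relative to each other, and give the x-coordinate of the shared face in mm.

A is an open box. B is a picture frame. The picture frame is against the open box's +x side, with their −y faces flush. The x-coordinate of the shared face is 244 mm.

The open box's +x face and the picture frame's −x face are both at x = 244 mm.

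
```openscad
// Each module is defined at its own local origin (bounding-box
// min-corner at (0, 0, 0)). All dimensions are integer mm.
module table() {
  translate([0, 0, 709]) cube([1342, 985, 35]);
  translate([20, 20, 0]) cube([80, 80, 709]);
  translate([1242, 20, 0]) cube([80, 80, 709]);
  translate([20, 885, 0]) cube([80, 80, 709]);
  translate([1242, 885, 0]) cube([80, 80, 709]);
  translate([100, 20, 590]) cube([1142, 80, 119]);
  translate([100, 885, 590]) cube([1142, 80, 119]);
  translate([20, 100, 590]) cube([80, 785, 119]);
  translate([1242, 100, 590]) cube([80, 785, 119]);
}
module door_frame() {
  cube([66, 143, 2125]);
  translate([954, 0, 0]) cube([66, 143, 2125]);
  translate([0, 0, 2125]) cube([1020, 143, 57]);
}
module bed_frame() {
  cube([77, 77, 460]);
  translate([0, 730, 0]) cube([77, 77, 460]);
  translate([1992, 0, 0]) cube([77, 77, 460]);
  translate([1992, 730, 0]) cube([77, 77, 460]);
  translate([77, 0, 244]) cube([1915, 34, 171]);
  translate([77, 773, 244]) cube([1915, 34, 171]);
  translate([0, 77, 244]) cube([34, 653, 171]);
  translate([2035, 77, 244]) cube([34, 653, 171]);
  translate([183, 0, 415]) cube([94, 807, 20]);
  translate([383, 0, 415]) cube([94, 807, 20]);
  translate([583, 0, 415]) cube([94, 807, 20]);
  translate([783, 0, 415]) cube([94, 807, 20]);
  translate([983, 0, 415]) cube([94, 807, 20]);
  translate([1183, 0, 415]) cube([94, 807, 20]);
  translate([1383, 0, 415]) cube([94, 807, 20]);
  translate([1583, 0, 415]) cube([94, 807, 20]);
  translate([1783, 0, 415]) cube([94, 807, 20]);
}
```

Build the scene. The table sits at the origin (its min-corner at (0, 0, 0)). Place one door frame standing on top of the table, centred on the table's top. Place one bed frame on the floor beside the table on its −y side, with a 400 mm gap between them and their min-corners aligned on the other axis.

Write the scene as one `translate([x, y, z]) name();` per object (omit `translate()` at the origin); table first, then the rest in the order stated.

table();
translate([161, 421, 744]) door_frame();
translate([0, -1207, 0]) bed_frame();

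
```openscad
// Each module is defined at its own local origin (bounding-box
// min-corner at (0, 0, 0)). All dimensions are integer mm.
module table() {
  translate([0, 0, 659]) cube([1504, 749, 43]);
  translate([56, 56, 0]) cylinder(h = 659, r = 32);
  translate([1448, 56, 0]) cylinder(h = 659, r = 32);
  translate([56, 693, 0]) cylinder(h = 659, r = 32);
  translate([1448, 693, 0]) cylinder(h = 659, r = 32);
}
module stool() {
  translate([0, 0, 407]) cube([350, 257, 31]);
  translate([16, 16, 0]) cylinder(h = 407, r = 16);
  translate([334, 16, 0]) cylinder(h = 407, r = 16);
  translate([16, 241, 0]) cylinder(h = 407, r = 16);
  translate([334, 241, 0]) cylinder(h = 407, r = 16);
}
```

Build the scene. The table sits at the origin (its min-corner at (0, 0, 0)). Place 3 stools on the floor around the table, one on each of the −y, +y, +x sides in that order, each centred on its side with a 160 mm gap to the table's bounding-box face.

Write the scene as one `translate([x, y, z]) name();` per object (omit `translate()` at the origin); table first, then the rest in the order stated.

table();
translate([577, -417, 0]) stool();
translate([577, 909, 0]) stool();
translate([1664, 246, 0]) stool();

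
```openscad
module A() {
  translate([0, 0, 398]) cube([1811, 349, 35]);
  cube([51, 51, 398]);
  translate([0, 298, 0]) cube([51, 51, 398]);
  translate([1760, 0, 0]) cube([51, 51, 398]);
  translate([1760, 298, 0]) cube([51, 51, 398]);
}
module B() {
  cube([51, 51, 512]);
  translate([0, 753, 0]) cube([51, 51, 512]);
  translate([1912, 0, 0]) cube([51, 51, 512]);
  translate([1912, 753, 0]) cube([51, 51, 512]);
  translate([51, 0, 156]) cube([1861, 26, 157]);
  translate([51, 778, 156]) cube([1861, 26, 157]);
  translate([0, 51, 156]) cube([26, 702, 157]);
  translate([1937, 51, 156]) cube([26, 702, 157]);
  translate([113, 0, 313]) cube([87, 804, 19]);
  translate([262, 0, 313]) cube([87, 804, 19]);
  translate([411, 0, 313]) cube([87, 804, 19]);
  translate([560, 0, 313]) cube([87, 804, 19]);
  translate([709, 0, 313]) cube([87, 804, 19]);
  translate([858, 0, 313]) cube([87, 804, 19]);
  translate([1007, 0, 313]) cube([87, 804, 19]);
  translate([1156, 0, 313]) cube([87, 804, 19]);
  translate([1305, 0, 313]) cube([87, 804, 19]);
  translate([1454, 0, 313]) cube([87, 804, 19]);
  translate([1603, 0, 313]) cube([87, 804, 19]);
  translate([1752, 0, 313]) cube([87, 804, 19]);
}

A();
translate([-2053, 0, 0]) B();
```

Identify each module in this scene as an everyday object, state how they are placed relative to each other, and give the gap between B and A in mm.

A is a bench. B is a bed frame. The bed frame is on the floor beside the bench on its −x side. The gap between the bed frame and the bench is 90 mm.

The bed frame's nearest face is 90 mm from the bench's −x face.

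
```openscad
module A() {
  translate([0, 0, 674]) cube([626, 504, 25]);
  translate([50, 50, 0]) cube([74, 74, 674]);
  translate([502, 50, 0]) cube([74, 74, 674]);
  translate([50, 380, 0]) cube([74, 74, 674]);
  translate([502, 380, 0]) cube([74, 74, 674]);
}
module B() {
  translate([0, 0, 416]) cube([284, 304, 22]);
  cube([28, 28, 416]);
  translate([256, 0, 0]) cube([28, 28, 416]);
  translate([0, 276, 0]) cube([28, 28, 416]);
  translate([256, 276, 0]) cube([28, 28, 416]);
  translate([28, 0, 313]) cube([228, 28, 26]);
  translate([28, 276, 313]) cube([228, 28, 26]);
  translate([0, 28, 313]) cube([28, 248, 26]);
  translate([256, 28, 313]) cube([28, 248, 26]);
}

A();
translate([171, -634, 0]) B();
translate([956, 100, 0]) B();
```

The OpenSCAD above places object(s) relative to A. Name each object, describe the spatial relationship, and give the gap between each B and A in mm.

A is a table. B is a stool. Two stools sit around the table at the −y, +x sides. The gap between each stool and the table is 330 mm.

Each stool's nearest face is 330 mm from the table's bounding box.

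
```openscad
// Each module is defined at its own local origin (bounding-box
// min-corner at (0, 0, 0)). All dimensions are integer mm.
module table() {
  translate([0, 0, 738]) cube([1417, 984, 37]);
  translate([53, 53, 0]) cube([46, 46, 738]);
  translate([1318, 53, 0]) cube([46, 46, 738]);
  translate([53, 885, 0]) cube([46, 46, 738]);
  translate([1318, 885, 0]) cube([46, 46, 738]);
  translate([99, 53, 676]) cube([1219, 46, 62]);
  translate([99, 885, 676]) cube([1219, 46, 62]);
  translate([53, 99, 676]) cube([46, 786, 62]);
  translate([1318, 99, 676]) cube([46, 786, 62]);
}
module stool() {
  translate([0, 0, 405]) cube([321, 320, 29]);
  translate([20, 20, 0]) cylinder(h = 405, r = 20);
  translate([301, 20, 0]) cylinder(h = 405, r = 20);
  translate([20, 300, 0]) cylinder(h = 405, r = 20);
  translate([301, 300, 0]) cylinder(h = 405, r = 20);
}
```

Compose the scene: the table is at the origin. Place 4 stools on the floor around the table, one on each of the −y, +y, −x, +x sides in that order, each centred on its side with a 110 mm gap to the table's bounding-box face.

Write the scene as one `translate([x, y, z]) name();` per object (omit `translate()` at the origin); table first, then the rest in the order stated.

table();
translate([548, -430, 0]) stool();
translate([548, 1094, 0]) stool();
translate([-431, 332, 0]) stool();
translate([1527, 332, 0]) stool();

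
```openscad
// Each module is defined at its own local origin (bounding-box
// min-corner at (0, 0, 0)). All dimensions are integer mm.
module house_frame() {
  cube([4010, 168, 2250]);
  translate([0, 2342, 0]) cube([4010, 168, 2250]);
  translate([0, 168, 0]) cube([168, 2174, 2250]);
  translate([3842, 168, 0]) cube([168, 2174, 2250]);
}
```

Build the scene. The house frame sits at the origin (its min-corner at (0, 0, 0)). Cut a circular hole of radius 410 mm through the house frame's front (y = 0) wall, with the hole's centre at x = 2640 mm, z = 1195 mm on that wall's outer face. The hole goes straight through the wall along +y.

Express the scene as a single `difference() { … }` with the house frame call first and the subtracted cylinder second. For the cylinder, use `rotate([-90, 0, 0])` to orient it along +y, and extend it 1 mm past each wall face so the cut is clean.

difference() {
  house_frame();
  translate([2640, -1, 1195]) rotate([-90, 0, 0]) cylinder(h = 170, r = 410);
}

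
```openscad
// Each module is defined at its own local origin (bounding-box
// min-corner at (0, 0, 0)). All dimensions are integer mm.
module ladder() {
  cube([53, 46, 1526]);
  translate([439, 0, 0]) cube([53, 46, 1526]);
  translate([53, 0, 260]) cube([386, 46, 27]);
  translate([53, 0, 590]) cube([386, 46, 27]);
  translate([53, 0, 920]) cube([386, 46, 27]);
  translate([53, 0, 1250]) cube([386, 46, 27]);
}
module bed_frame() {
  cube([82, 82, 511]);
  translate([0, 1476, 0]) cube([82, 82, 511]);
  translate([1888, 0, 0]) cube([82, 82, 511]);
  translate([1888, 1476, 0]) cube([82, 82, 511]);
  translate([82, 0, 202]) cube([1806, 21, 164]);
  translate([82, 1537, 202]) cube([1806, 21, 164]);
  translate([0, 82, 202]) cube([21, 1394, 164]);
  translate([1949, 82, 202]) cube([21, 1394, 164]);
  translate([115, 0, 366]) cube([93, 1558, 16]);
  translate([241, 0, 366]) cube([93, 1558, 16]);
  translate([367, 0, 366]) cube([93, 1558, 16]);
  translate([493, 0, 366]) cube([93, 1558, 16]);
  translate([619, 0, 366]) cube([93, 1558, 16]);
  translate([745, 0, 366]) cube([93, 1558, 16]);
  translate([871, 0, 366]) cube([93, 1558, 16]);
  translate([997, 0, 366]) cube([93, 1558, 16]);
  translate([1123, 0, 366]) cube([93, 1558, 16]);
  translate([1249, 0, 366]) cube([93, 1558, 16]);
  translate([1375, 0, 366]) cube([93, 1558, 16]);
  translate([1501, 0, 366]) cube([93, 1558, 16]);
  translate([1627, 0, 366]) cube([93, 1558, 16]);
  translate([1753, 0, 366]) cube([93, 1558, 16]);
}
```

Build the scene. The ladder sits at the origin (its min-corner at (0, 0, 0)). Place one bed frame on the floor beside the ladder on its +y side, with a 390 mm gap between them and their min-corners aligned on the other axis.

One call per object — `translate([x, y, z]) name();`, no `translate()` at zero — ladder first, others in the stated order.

ladder();
translate([0, 436, 0]) bed_frame();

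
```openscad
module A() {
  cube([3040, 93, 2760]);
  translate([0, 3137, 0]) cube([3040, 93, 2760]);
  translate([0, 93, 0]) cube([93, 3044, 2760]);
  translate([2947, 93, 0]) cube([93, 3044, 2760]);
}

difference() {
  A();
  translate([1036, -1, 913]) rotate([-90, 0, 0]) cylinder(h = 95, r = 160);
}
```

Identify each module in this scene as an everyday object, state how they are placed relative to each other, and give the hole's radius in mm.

A is a house frame. The house frame has a circular hole through its front wall. The hole's radius is 160 mm.

The subtracted cylinder has r = 160 mm.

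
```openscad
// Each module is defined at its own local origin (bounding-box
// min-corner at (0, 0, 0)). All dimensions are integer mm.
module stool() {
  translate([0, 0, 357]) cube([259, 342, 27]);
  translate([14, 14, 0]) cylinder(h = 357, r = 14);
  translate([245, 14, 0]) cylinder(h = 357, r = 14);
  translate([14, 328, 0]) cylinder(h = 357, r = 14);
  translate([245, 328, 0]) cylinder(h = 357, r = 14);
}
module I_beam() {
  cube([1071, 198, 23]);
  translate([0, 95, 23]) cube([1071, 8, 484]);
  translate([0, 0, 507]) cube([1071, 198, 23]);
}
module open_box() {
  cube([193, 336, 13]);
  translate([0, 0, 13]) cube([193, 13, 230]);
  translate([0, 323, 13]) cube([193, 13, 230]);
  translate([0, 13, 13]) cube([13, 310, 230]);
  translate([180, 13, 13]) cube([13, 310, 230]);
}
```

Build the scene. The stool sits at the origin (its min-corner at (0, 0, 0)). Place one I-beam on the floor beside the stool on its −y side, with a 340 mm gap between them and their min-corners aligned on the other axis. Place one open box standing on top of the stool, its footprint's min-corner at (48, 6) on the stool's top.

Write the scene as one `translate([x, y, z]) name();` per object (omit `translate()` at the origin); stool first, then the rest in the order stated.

stool();
translate([0, -538, 0]) I_beam();
translate([48, 6, 384]) open_box();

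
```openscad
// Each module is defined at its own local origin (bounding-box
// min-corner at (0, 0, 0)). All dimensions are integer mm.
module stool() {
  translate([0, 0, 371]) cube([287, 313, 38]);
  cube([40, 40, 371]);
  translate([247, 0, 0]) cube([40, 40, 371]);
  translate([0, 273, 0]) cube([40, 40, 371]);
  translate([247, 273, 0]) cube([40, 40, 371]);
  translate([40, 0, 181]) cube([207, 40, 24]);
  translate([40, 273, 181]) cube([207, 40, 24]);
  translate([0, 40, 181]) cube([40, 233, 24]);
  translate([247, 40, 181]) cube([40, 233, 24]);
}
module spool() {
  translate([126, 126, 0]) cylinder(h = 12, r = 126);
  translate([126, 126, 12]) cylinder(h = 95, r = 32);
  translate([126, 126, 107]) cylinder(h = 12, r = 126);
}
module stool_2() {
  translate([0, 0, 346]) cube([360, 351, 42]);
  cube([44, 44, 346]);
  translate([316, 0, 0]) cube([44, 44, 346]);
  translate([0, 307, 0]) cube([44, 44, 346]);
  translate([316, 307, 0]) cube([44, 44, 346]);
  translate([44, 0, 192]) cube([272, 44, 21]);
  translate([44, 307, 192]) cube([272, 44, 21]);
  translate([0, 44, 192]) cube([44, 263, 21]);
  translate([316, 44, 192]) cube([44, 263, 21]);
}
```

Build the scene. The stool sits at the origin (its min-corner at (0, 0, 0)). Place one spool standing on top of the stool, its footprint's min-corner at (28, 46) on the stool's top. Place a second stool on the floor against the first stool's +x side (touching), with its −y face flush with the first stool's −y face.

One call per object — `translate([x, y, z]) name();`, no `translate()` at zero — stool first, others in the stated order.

stool();
translate([28, 46, 409]) spool();
translate([287, 0, 0]) stool_2();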